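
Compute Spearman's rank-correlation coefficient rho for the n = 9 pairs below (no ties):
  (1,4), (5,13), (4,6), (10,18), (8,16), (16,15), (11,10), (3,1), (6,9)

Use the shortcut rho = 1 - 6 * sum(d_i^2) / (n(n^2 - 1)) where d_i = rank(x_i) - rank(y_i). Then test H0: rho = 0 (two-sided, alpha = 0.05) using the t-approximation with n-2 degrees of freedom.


Step 1: Rank x and y separately (midranks; no ties here).
rank(x): 1->1, 5->4, 4->3, 10->7, 8->6, 16->9, 11->8, 3->2, 6->5
rank(y): 4->2, 13->6, 6->3, 18->9, 16->8, 15->7, 10->5, 1->1, 9->4
Step 2: d_i = R_x(i) - R_y(i); compute d_i^2.
  (1-2)^2=1, (4-6)^2=4, (3-3)^2=0, (7-9)^2=4, (6-8)^2=4, (9-7)^2=4, (8-5)^2=9, (2-1)^2=1, (5-4)^2=1
sum(d^2) = 28.
Step 3: rho = 1 - 6*28 / (9*(9^2 - 1)) = 1 - 168/720 = 0.766667.
Step 4: Under H0, t = rho * sqrt((n-2)/(1-rho^2)) = 3.1593 ~ t(7).
Step 5: Two-sided p-value from the t-distribution with 7 df = 0.015944.
Step 6: alpha = 0.05. reject H0.

rho = 0.7667, p = 0.015944, reject H0 at alpha = 0.05.


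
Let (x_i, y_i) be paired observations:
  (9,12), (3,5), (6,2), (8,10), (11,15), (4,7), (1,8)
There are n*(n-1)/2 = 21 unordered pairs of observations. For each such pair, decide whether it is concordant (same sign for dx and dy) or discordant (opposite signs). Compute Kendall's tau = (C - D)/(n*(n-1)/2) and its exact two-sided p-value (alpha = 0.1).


Step 1: Enumerate the 21 unordered pairs (i,j) with i<j and classify each by sign(x_j-x_i) * sign(y_j-y_i).
  (1,2):dx=-6,dy=-7->C; (1,3):dx=-3,dy=-10->C; (1,4):dx=-1,dy=-2->C; (1,5):dx=+2,dy=+3->C
  (1,6):dx=-5,dy=-5->C; (1,7):dx=-8,dy=-4->C; (2,3):dx=+3,dy=-3->D; (2,4):dx=+5,dy=+5->C
  (2,5):dx=+8,dy=+10->C; (2,6):dx=+1,dy=+2->C; (2,7):dx=-2,dy=+3->D; (3,4):dx=+2,dy=+8->C
  (3,5):dx=+5,dy=+13->C; (3,6):dx=-2,dy=+5->D; (3,7):dx=-5,dy=+6->D; (4,5):dx=+3,dy=+5->C
  (4,6):dx=-4,dy=-3->C; (4,7):dx=-7,dy=-2->C; (5,6):dx=-7,dy=-8->C; (5,7):dx=-10,dy=-7->C
  (6,7):dx=-3,dy=+1->D
Step 2: C = 16, D = 5, total pairs = 21.
Step 3: tau = (C - D)/(n(n-1)/2) = (16 - 5)/21 = 0.523810.
Step 4: Exact two-sided p-value (enumerate n! = 5040 permutations of y under H0): p = 0.136111.
Step 5: alpha = 0.1. fail to reject H0.

tau_b = 0.5238 (C=16, D=5), p = 0.136111, fail to reject H0.


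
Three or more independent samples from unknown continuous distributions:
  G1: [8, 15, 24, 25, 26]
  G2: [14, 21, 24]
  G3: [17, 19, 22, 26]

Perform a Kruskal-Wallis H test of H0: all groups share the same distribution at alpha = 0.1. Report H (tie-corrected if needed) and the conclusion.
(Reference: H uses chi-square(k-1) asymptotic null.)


Step 1: Combine all N = 12 observations and assign midranks.
sorted (value, group, rank): (8,G1,1), (14,G2,2), (15,G1,3), (17,G3,4), (19,G3,5), (21,G2,6), (22,G3,7), (24,G1,8.5), (24,G2,8.5), (25,G1,10), (26,G1,11.5), (26,G3,11.5)
Step 2: Sum ranks within each group.
R_1 = 34 (n_1 = 5)
R_2 = 16.5 (n_2 = 3)
R_3 = 27.5 (n_3 = 4)
Step 3: H = 12/(N(N+1)) * sum(R_i^2/n_i) - 3(N+1)
     = 12/(12*13) * (34^2/5 + 16.5^2/3 + 27.5^2/4) - 3*13
     = 0.076923 * 511.012 - 39
     = 0.308654.
Step 4: Ties present; correction factor C = 1 - 12/(12^3 - 12) = 0.993007. Corrected H = 0.308654 / 0.993007 = 0.310827.
Step 5: Under H0, H ~ chi^2(2); p-value = 0.856061.
Step 6: alpha = 0.1. fail to reject H0.

H = 0.3108, df = 2, p = 0.856061, fail to reject H0.


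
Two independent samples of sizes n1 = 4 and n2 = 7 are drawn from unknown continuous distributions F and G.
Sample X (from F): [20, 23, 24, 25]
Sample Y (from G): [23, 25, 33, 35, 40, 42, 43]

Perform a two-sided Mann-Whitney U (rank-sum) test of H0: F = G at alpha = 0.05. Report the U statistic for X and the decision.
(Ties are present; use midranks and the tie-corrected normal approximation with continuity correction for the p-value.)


Step 1: Combine and sort all 11 observations; assign midranks.
sorted (value, group): (20,X), (23,X), (23,Y), (24,X), (25,X), (25,Y), (33,Y), (35,Y), (40,Y), (42,Y), (43,Y)
ranks: 20->1, 23->2.5, 23->2.5, 24->4, 25->5.5, 25->5.5, 33->7, 35->8, 40->9, 42->10, 43->11
Step 2: Rank sum for X: R1 = 1 + 2.5 + 4 + 5.5 = 13.
Step 3: U_X = R1 - n1(n1+1)/2 = 13 - 4*5/2 = 13 - 10 = 3.
       U_Y = n1*n2 - U_X = 28 - 3 = 25.
Step 4: Ties are present, so use the tie-corrected normal approximation (with continuity correction) for the p-value.
Step 5: p-value = 0.046218; compare to alpha = 0.05. reject H0.

U_X = 3, p = 0.046218, reject H0 at alpha = 0.05.


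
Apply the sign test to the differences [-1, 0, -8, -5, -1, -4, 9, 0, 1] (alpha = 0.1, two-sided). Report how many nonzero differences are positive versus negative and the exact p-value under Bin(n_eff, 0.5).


Step 1: Discard zero differences. Original n = 9; n_eff = number of nonzero differences = 7.
Nonzero differences (with sign): -1, -8, -5, -1, -4, +9, +1
Step 2: Count signs: positive = 2, negative = 5.
Step 3: Under H0: P(positive) = 0.5, so the number of positives S ~ Bin(7, 0.5).
Step 4: Two-sided exact p-value = sum of Bin(7,0.5) probabilities at or below the observed probability = 0.453125.
Step 5: alpha = 0.1. fail to reject H0.

n_eff = 7, pos = 2, neg = 5, p = 0.453125, fail to reject H0.


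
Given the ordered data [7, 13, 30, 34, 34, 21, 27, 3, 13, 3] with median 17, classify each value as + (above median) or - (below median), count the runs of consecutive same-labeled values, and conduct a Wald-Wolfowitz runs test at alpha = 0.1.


Step 1: Compute median = 17; label A = above, B = below.
Labels in order: BBAAAAABBB  (n_A = 5, n_B = 5)
Step 2: Count runs R = 3.
Step 3: Under H0 (random ordering), E[R] = 2*n_A*n_B/(n_A+n_B) + 1 = 2*5*5/10 + 1 = 6.0000.
        Var[R] = 2*n_A*n_B*(2*n_A*n_B - n_A - n_B) / ((n_A+n_B)^2 * (n_A+n_B-1)) = 2000/900 = 2.2222.
        SD[R] = 1.4907.
Step 4: Continuity-corrected z = (R + 0.5 - E[R]) / SD[R] = (3 + 0.5 - 6.0000) / 1.4907 = -1.6771.
Step 5: Two-sided p-value via normal approximation = 2*(1 - Phi(|z|)) = 0.093533.
Step 6: alpha = 0.1. reject H0.

R = 3, z = -1.6771, p = 0.093533, reject H0.


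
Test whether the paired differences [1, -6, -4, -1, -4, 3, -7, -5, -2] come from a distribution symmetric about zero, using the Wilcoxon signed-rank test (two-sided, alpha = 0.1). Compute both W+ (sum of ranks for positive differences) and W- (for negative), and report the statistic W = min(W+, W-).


Step 1: Drop any zero differences (none here) and take |d_i|.
|d| = [1, 6, 4, 1, 4, 3, 7, 5, 2]
Step 2: Midrank |d_i| (ties get averaged ranks).
ranks: |1|->1.5, |6|->8, |4|->5.5, |1|->1.5, |4|->5.5, |3|->4, |7|->9, |5|->7, |2|->3
Step 3: Attach original signs; sum ranks with positive sign and with negative sign.
W+ = 1.5 + 4 = 5.5
W- = 8 + 5.5 + 1.5 + 5.5 + 9 + 7 + 3 = 39.5
(Check: W+ + W- = 45 should equal n(n+1)/2 = 45.)
Step 4: Test statistic W = min(W+, W-) = 5.5.
Step 5: Ties in |d|, so use the tie-corrected normal approximation.
        E[W] = n(n+1)/4 = 9*10/4 = 22.5.
        Tie groups: |d|=1 (t=2), |d|=4 (t=2); sum(t^3 - t) = 12.
        Var[W] = n(n+1)(2n+1)/24 - sum(t^3-t)/48 = 1710/24 - 12/48 = 71.
        z = (W - E[W]) / sqrt(Var[W]) = (5.5 - 22.5) / 8.4261 = -2.0175.
        Two-sided p = 2*Phi(z) = 0.043640.
Step 6: alpha = 0.1. reject H0.

W+ = 5.5, W- = 39.5, W = min = 5.5, p = 0.043640, reject H0.


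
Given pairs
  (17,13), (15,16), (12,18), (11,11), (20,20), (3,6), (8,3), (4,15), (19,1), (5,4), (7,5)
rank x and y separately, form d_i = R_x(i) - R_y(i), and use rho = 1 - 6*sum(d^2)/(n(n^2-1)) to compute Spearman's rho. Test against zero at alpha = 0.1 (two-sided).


Step 1: Rank x and y separately (midranks; no ties here).
rank(x): 17->9, 15->8, 12->7, 11->6, 20->11, 3->1, 8->5, 4->2, 19->10, 5->3, 7->4
rank(y): 13->7, 16->9, 18->10, 11->6, 20->11, 6->5, 3->2, 15->8, 1->1, 4->3, 5->4
Step 2: d_i = R_x(i) - R_y(i); compute d_i^2.
  (9-7)^2=4, (8-9)^2=1, (7-10)^2=9, (6-6)^2=0, (11-11)^2=0, (1-5)^2=16, (5-2)^2=9, (2-8)^2=36, (10-1)^2=81, (3-3)^2=0, (4-4)^2=0
sum(d^2) = 156.
Step 3: rho = 1 - 6*156 / (11*(11^2 - 1)) = 1 - 936/1320 = 0.290909.
Step 4: Under H0, t = rho * sqrt((n-2)/(1-rho^2)) = 0.9122 ~ t(9).
Step 5: Two-sided p-value from the t-distribution with 9 df = 0.385457.
Step 6: alpha = 0.1. fail to reject H0.

rho = 0.2909, p = 0.385457, fail to reject H0 at alpha = 0.1.


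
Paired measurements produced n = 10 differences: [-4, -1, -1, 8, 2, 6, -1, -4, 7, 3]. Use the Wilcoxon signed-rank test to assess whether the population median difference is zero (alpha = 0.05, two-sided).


Step 1: Drop any zero differences (none here) and take |d_i|.
|d| = [4, 1, 1, 8, 2, 6, 1, 4, 7, 3]
Step 2: Midrank |d_i| (ties get averaged ranks).
ranks: |4|->6.5, |1|->2, |1|->2, |8|->10, |2|->4, |6|->8, |1|->2, |4|->6.5, |7|->9, |3|->5
Step 3: Attach original signs; sum ranks with positive sign and with negative sign.
W+ = 10 + 4 + 8 + 9 + 5 = 36
W- = 6.5 + 2 + 2 + 2 + 6.5 = 19
(Check: W+ + W- = 55 should equal n(n+1)/2 = 55.)
Step 4: Test statistic W = min(W+, W-) = 19.
Step 5: Ties in |d|, so use the tie-corrected normal approximation.
        E[W] = n(n+1)/4 = 10*11/4 = 27.5.
        Tie groups: |d|=1 (t=3), |d|=4 (t=2); sum(t^3 - t) = 30.
        Var[W] = n(n+1)(2n+1)/24 - sum(t^3-t)/48 = 2310/24 - 30/48 = 95.625.
        z = (W - E[W]) / sqrt(Var[W]) = (19 - 27.5) / 9.7788 = -0.8692.
        Two-sided p = 2*Phi(z) = 0.384723.
Step 6: alpha = 0.05. fail to reject H0.

W+ = 36, W- = 19, W = min = 19, p = 0.384723, fail to reject H0.


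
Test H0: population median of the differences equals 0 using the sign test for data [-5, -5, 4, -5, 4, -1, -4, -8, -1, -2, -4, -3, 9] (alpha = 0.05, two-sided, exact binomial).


Step 1: Discard zero differences. Original n = 13; n_eff = number of nonzero differences = 13.
Nonzero differences (with sign): -5, -5, +4, -5, +4, -1, -4, -8, -1, -2, -4, -3, +9
Step 2: Count signs: positive = 3, negative = 10.
Step 3: Under H0: P(positive) = 0.5, so the number of positives S ~ Bin(13, 0.5).
Step 4: Two-sided exact p-value = sum of Bin(13,0.5) probabilities at or below the observed probability = 0.092285.
Step 5: alpha = 0.05. fail to reject H0.

n_eff = 13, pos = 3, neg = 10, p = 0.092285, fail to reject H0.


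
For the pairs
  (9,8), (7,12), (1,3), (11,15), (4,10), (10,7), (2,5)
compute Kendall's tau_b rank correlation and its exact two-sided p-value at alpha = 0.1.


Step 1: Enumerate the 21 unordered pairs (i,j) with i<j and classify each by sign(x_j-x_i) * sign(y_j-y_i).
  (1,2):dx=-2,dy=+4->D; (1,3):dx=-8,dy=-5->C; (1,4):dx=+2,dy=+7->C; (1,5):dx=-5,dy=+2->D
  (1,6):dx=+1,dy=-1->D; (1,7):dx=-7,dy=-3->C; (2,3):dx=-6,dy=-9->C; (2,4):dx=+4,dy=+3->C
  (2,5):dx=-3,dy=-2->C; (2,6):dx=+3,dy=-5->D; (2,7):dx=-5,dy=-7->C; (3,4):dx=+10,dy=+12->C
  (3,5):dx=+3,dy=+7->C; (3,6):dx=+9,dy=+4->C; (3,7):dx=+1,dy=+2->C; (4,5):dx=-7,dy=-5->C
  (4,6):dx=-1,dy=-8->C; (4,7):dx=-9,dy=-10->C; (5,6):dx=+6,dy=-3->D; (5,7):dx=-2,dy=-5->C
  (6,7):dx=-8,dy=-2->C
Step 2: C = 16, D = 5, total pairs = 21.
Step 3: tau = (C - D)/(n(n-1)/2) = (16 - 5)/21 = 0.523810.
Step 4: Exact two-sided p-value (enumerate n! = 5040 permutations of y under H0): p = 0.136111.
Step 5: alpha = 0.1. fail to reject H0.

tau_b = 0.5238 (C=16, D=5), p = 0.136111, fail to reject H0.


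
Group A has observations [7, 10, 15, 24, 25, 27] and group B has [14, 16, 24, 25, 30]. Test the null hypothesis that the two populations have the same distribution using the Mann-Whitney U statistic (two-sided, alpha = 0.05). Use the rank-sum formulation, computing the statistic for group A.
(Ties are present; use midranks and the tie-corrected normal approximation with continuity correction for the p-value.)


Step 1: Combine and sort all 11 observations; assign midranks.
sorted (value, group): (7,X), (10,X), (14,Y), (15,X), (16,Y), (24,X), (24,Y), (25,X), (25,Y), (27,X), (30,Y)
ranks: 7->1, 10->2, 14->3, 15->4, 16->5, 24->6.5, 24->6.5, 25->8.5, 25->8.5, 27->10, 30->11
Step 2: Rank sum for X: R1 = 1 + 2 + 4 + 6.5 + 8.5 + 10 = 32.
Step 3: U_X = R1 - n1(n1+1)/2 = 32 - 6*7/2 = 32 - 21 = 11.
       U_Y = n1*n2 - U_X = 30 - 11 = 19.
Step 4: Ties are present, so use the tie-corrected normal approximation (with continuity correction) for the p-value.
Step 5: p-value = 0.520916; compare to alpha = 0.05. fail to reject H0.

U_X = 11, p = 0.520916, fail to reject H0 at alpha = 0.05.


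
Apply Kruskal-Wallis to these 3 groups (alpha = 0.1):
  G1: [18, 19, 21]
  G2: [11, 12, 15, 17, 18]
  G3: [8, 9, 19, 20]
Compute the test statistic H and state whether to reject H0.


Step 1: Combine all N = 12 observations and assign midranks.
sorted (value, group, rank): (8,G3,1), (9,G3,2), (11,G2,3), (12,G2,4), (15,G2,5), (17,G2,6), (18,G1,7.5), (18,G2,7.5), (19,G1,9.5), (19,G3,9.5), (20,G3,11), (21,G1,12)
Step 2: Sum ranks within each group.
R_1 = 29 (n_1 = 3)
R_2 = 25.5 (n_2 = 5)
R_3 = 23.5 (n_3 = 4)
Step 3: H = 12/(N(N+1)) * sum(R_i^2/n_i) - 3(N+1)
     = 12/(12*13) * (29^2/3 + 25.5^2/5 + 23.5^2/4) - 3*13
     = 0.076923 * 548.446 - 39
     = 3.188141.
Step 4: Ties present; correction factor C = 1 - 12/(12^3 - 12) = 0.993007. Corrected H = 3.188141 / 0.993007 = 3.210593.
Step 5: Under H0, H ~ chi^2(2); p-value = 0.200830.
Step 6: alpha = 0.1. fail to reject H0.

H = 3.2106, df = 2, p = 0.200830, fail to reject H0.


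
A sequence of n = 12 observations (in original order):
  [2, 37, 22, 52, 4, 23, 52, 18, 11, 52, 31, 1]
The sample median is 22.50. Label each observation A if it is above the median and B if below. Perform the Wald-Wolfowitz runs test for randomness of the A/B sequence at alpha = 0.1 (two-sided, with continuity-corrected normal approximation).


Step 1: Compute median = 22.50; label A = above, B = below.
Labels in order: BABABAABBAAB  (n_A = 6, n_B = 6)
Step 2: Count runs R = 9.
Step 3: Under H0 (random ordering), E[R] = 2*n_A*n_B/(n_A+n_B) + 1 = 2*6*6/12 + 1 = 7.0000.
        Var[R] = 2*n_A*n_B*(2*n_A*n_B - n_A - n_B) / ((n_A+n_B)^2 * (n_A+n_B-1)) = 4320/1584 = 2.7273.
        SD[R] = 1.6514.
Step 4: Continuity-corrected z = (R - 0.5 - E[R]) / SD[R] = (9 - 0.5 - 7.0000) / 1.6514 = 0.9083.
Step 5: Two-sided p-value via normal approximation = 2*(1 - Phi(|z|)) = 0.363722.
Step 6: alpha = 0.1. fail to reject H0.

R = 9, z = 0.9083, p = 0.363722, fail to reject H0.


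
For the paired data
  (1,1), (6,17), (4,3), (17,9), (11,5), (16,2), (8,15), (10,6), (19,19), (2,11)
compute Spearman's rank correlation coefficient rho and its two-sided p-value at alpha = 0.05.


Step 1: Rank x and y separately (midranks; no ties here).
rank(x): 1->1, 6->4, 4->3, 17->9, 11->7, 16->8, 8->5, 10->6, 19->10, 2->2
rank(y): 1->1, 17->9, 3->3, 9->6, 5->4, 2->2, 15->8, 6->5, 19->10, 11->7
Step 2: d_i = R_x(i) - R_y(i); compute d_i^2.
  (1-1)^2=0, (4-9)^2=25, (3-3)^2=0, (9-6)^2=9, (7-4)^2=9, (8-2)^2=36, (5-8)^2=9, (6-5)^2=1, (10-10)^2=0, (2-7)^2=25
sum(d^2) = 114.
Step 3: rho = 1 - 6*114 / (10*(10^2 - 1)) = 1 - 684/990 = 0.309091.
Step 4: Under H0, t = rho * sqrt((n-2)/(1-rho^2)) = 0.9193 ~ t(8).
Step 5: Two-sided p-value from the t-distribution with 8 df = 0.384841.
Step 6: alpha = 0.05. fail to reject H0.

rho = 0.3091, p = 0.384841, fail to reject H0 at alpha = 0.05.


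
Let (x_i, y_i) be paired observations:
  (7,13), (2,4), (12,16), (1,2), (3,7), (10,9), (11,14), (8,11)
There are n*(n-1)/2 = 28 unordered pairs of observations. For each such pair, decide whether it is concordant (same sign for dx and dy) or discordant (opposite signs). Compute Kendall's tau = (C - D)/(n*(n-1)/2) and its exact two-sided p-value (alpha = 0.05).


Step 1: Enumerate the 28 unordered pairs (i,j) with i<j and classify each by sign(x_j-x_i) * sign(y_j-y_i).
  (1,2):dx=-5,dy=-9->C; (1,3):dx=+5,dy=+3->C; (1,4):dx=-6,dy=-11->C; (1,5):dx=-4,dy=-6->C
  (1,6):dx=+3,dy=-4->D; (1,7):dx=+4,dy=+1->C; (1,8):dx=+1,dy=-2->D; (2,3):dx=+10,dy=+12->C
  (2,4):dx=-1,dy=-2->C; (2,5):dx=+1,dy=+3->C; (2,6):dx=+8,dy=+5->C; (2,7):dx=+9,dy=+10->C
  (2,8):dx=+6,dy=+7->C; (3,4):dx=-11,dy=-14->C; (3,5):dx=-9,dy=-9->C; (3,6):dx=-2,dy=-7->C
  (3,7):dx=-1,dy=-2->C; (3,8):dx=-4,dy=-5->C; (4,5):dx=+2,dy=+5->C; (4,6):dx=+9,dy=+7->C
  (4,7):dx=+10,dy=+12->C; (4,8):dx=+7,dy=+9->C; (5,6):dx=+7,dy=+2->C; (5,7):dx=+8,dy=+7->C
  (5,8):dx=+5,dy=+4->C; (6,7):dx=+1,dy=+5->C; (6,8):dx=-2,dy=+2->D; (7,8):dx=-3,dy=-3->C
Step 2: C = 25, D = 3, total pairs = 28.
Step 3: tau = (C - D)/(n(n-1)/2) = (25 - 3)/28 = 0.785714.
Step 4: Exact two-sided p-value (enumerate n! = 40320 permutations of y under H0): p = 0.005506.
Step 5: alpha = 0.05. reject H0.

tau_b = 0.7857 (C=25, D=3), p = 0.005506, reject H0.


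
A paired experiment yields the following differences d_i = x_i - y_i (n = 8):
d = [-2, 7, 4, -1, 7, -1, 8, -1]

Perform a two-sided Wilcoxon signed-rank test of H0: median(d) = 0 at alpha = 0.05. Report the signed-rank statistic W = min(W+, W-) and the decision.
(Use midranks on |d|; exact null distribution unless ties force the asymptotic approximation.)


Step 1: Drop any zero differences (none here) and take |d_i|.
|d| = [2, 7, 4, 1, 7, 1, 8, 1]
Step 2: Midrank |d_i| (ties get averaged ranks).
ranks: |2|->4, |7|->6.5, |4|->5, |1|->2, |7|->6.5, |1|->2, |8|->8, |1|->2
Step 3: Attach original signs; sum ranks with positive sign and with negative sign.
W+ = 6.5 + 5 + 6.5 + 8 = 26
W- = 4 + 2 + 2 + 2 = 10
(Check: W+ + W- = 36 should equal n(n+1)/2 = 36.)
Step 4: Test statistic W = min(W+, W-) = 10.
Step 5: Ties in |d|, so use the tie-corrected normal approximation.
        E[W] = n(n+1)/4 = 8*9/4 = 18.
        Tie groups: |d|=1 (t=3), |d|=7 (t=2); sum(t^3 - t) = 30.
        Var[W] = n(n+1)(2n+1)/24 - sum(t^3-t)/48 = 1224/24 - 30/48 = 50.375.
        z = (W - E[W]) / sqrt(Var[W]) = (10 - 18) / 7.0975 = -1.1272.
        Two-sided p = 2*Phi(z) = 0.259678.
Step 6: alpha = 0.05. fail to reject H0.

W+ = 26, W- = 10, W = min = 10, p = 0.259678, fail to reject H0.


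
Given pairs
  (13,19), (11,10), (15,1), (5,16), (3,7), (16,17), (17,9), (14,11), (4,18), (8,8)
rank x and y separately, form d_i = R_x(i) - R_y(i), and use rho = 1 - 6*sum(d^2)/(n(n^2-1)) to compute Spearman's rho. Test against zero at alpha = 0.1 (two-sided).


Step 1: Rank x and y separately (midranks; no ties here).
rank(x): 13->6, 11->5, 15->8, 5->3, 3->1, 16->9, 17->10, 14->7, 4->2, 8->4
rank(y): 19->10, 10->5, 1->1, 16->7, 7->2, 17->8, 9->4, 11->6, 18->9, 8->3
Step 2: d_i = R_x(i) - R_y(i); compute d_i^2.
  (6-10)^2=16, (5-5)^2=0, (8-1)^2=49, (3-7)^2=16, (1-2)^2=1, (9-8)^2=1, (10-4)^2=36, (7-6)^2=1, (2-9)^2=49, (4-3)^2=1
sum(d^2) = 170.
Step 3: rho = 1 - 6*170 / (10*(10^2 - 1)) = 1 - 1020/990 = -0.030303.
Step 4: Under H0, t = rho * sqrt((n-2)/(1-rho^2)) = -0.0857 ~ t(8).
Step 5: Two-sided p-value from the t-distribution with 8 df = 0.933773.
Step 6: alpha = 0.1. fail to reject H0.

rho = -0.0303, p = 0.933773, fail to reject H0 at alpha = 0.1.


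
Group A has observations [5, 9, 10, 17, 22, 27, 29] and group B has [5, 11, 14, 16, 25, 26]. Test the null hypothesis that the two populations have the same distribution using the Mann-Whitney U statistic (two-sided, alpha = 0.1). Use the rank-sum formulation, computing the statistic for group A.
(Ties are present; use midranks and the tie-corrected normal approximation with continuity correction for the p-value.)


Step 1: Combine and sort all 13 observations; assign midranks.
sorted (value, group): (5,X), (5,Y), (9,X), (10,X), (11,Y), (14,Y), (16,Y), (17,X), (22,X), (25,Y), (26,Y), (27,X), (29,X)
ranks: 5->1.5, 5->1.5, 9->3, 10->4, 11->5, 14->6, 16->7, 17->8, 22->9, 25->10, 26->11, 27->12, 29->13
Step 2: Rank sum for X: R1 = 1.5 + 3 + 4 + 8 + 9 + 12 + 13 = 50.5.
Step 3: U_X = R1 - n1(n1+1)/2 = 50.5 - 7*8/2 = 50.5 - 28 = 22.5.
       U_Y = n1*n2 - U_X = 42 - 22.5 = 19.5.
Step 4: Ties are present, so use the tie-corrected normal approximation (with continuity correction) for the p-value.
Step 5: p-value = 0.886248; compare to alpha = 0.1. fail to reject H0.

U_X = 22.5, p = 0.886248, fail to reject H0 at alpha = 0.1.


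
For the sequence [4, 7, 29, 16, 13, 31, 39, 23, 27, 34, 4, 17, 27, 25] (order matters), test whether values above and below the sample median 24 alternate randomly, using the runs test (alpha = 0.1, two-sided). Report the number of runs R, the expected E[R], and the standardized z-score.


Step 1: Compute median = 24; label A = above, B = below.
Labels in order: BBABBAABAABBAA  (n_A = 7, n_B = 7)
Step 2: Count runs R = 8.
Step 3: Under H0 (random ordering), E[R] = 2*n_A*n_B/(n_A+n_B) + 1 = 2*7*7/14 + 1 = 8.0000.
        Var[R] = 2*n_A*n_B*(2*n_A*n_B - n_A - n_B) / ((n_A+n_B)^2 * (n_A+n_B-1)) = 8232/2548 = 3.2308.
        SD[R] = 1.7974.
Step 4: R = E[R], so z = 0 with no continuity correction.
Step 5: Two-sided p-value via normal approximation = 2*(1 - Phi(|z|)) = 1.000000.
Step 6: alpha = 0.1. fail to reject H0.

R = 8, z = 0.0000, p = 1.000000, fail to reject H0.


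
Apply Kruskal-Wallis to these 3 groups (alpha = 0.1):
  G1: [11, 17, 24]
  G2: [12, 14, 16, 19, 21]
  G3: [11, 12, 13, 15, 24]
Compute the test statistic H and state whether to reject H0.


Step 1: Combine all N = 13 observations and assign midranks.
sorted (value, group, rank): (11,G1,1.5), (11,G3,1.5), (12,G2,3.5), (12,G3,3.5), (13,G3,5), (14,G2,6), (15,G3,7), (16,G2,8), (17,G1,9), (19,G2,10), (21,G2,11), (24,G1,12.5), (24,G3,12.5)
Step 2: Sum ranks within each group.
R_1 = 23 (n_1 = 3)
R_2 = 38.5 (n_2 = 5)
R_3 = 29.5 (n_3 = 5)
Step 3: H = 12/(N(N+1)) * sum(R_i^2/n_i) - 3(N+1)
     = 12/(13*14) * (23^2/3 + 38.5^2/5 + 29.5^2/5) - 3*14
     = 0.065934 * 646.833 - 42
     = 0.648352.
Step 4: Ties present; correction factor C = 1 - 18/(13^3 - 13) = 0.991758. Corrected H = 0.648352 / 0.991758 = 0.653740.
Step 5: Under H0, H ~ chi^2(2); p-value = 0.721178.
Step 6: alpha = 0.1. fail to reject H0.

H = 0.6537, df = 2, p = 0.721178, fail to reject H0.


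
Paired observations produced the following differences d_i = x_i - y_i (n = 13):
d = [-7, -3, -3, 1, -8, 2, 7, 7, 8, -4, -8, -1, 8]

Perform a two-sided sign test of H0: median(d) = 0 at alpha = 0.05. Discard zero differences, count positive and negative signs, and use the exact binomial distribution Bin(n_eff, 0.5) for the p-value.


Step 1: Discard zero differences. Original n = 13; n_eff = number of nonzero differences = 13.
Nonzero differences (with sign): -7, -3, -3, +1, -8, +2, +7, +7, +8, -4, -8, -1, +8
Step 2: Count signs: positive = 6, negative = 7.
Step 3: Under H0: P(positive) = 0.5, so the number of positives S ~ Bin(13, 0.5).
Step 4: Two-sided exact p-value = sum of Bin(13,0.5) probabilities at or below the observed probability = 1.000000.
Step 5: alpha = 0.05. fail to reject H0.

n_eff = 13, pos = 6, neg = 7, p = 1.000000, fail to reject H0.


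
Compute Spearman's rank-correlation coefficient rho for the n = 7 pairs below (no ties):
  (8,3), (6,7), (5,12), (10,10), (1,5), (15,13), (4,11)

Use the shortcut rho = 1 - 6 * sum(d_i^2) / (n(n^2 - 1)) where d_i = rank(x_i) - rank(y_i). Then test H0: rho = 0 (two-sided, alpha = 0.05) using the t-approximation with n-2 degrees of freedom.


Step 1: Rank x and y separately (midranks; no ties here).
rank(x): 8->5, 6->4, 5->3, 10->6, 1->1, 15->7, 4->2
rank(y): 3->1, 7->3, 12->6, 10->4, 5->2, 13->7, 11->5
Step 2: d_i = R_x(i) - R_y(i); compute d_i^2.
  (5-1)^2=16, (4-3)^2=1, (3-6)^2=9, (6-4)^2=4, (1-2)^2=1, (7-7)^2=0, (2-5)^2=9
sum(d^2) = 40.
Step 3: rho = 1 - 6*40 / (7*(7^2 - 1)) = 1 - 240/336 = 0.285714.
Step 4: Under H0, t = rho * sqrt((n-2)/(1-rho^2)) = 0.6667 ~ t(5).
Step 5: Two-sided p-value from the t-distribution with 5 df = 0.534509.
Step 6: alpha = 0.05. fail to reject H0.

rho = 0.2857, p = 0.534509, fail to reject H0 at alpha = 0.05.


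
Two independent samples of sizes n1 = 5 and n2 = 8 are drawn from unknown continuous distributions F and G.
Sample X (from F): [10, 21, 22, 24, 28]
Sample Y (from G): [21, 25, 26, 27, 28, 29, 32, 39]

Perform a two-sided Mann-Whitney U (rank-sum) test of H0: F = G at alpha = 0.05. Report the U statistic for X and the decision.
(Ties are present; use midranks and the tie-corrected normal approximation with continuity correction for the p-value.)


Step 1: Combine and sort all 13 observations; assign midranks.
sorted (value, group): (10,X), (21,X), (21,Y), (22,X), (24,X), (25,Y), (26,Y), (27,Y), (28,X), (28,Y), (29,Y), (32,Y), (39,Y)
ranks: 10->1, 21->2.5, 21->2.5, 22->4, 24->5, 25->6, 26->7, 27->8, 28->9.5, 28->9.5, 29->11, 32->12, 39->13
Step 2: Rank sum for X: R1 = 1 + 2.5 + 4 + 5 + 9.5 = 22.
Step 3: U_X = R1 - n1(n1+1)/2 = 22 - 5*6/2 = 22 - 15 = 7.
       U_Y = n1*n2 - U_X = 40 - 7 = 33.
Step 4: Ties are present, so use the tie-corrected normal approximation (with continuity correction) for the p-value.
Step 5: p-value = 0.066526; compare to alpha = 0.05. fail to reject H0.

U_X = 7, p = 0.066526, fail to reject H0 at alpha = 0.05.


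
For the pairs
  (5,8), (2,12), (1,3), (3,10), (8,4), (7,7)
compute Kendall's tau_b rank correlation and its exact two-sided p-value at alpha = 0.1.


Step 1: Enumerate the 15 unordered pairs (i,j) with i<j and classify each by sign(x_j-x_i) * sign(y_j-y_i).
  (1,2):dx=-3,dy=+4->D; (1,3):dx=-4,dy=-5->C; (1,4):dx=-2,dy=+2->D; (1,5):dx=+3,dy=-4->D
  (1,6):dx=+2,dy=-1->D; (2,3):dx=-1,dy=-9->C; (2,4):dx=+1,dy=-2->D; (2,5):dx=+6,dy=-8->D
  (2,6):dx=+5,dy=-5->D; (3,4):dx=+2,dy=+7->C; (3,5):dx=+7,dy=+1->C; (3,6):dx=+6,dy=+4->C
  (4,5):dx=+5,dy=-6->D; (4,6):dx=+4,dy=-3->D; (5,6):dx=-1,dy=+3->D
Step 2: C = 5, D = 10, total pairs = 15.
Step 3: tau = (C - D)/(n(n-1)/2) = (5 - 10)/15 = -0.333333.
Step 4: Exact two-sided p-value (enumerate n! = 720 permutations of y under H0): p = 0.469444.
Step 5: alpha = 0.1. fail to reject H0.

tau_b = -0.3333 (C=5, D=10), p = 0.469444, fail to reject H0.


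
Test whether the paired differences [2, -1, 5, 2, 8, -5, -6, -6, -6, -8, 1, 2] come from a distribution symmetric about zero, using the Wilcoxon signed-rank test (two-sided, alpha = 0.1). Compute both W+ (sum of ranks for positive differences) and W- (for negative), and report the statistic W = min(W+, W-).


Step 1: Drop any zero differences (none here) and take |d_i|.
|d| = [2, 1, 5, 2, 8, 5, 6, 6, 6, 8, 1, 2]
Step 2: Midrank |d_i| (ties get averaged ranks).
ranks: |2|->4, |1|->1.5, |5|->6.5, |2|->4, |8|->11.5, |5|->6.5, |6|->9, |6|->9, |6|->9, |8|->11.5, |1|->1.5, |2|->4
Step 3: Attach original signs; sum ranks with positive sign and with negative sign.
W+ = 4 + 6.5 + 4 + 11.5 + 1.5 + 4 = 31.5
W- = 1.5 + 6.5 + 9 + 9 + 9 + 11.5 = 46.5
(Check: W+ + W- = 78 should equal n(n+1)/2 = 78.)
Step 4: Test statistic W = min(W+, W-) = 31.5.
Step 5: Ties in |d|, so use the tie-corrected normal approximation.
        E[W] = n(n+1)/4 = 12*13/4 = 39.
        Tie groups: |d|=1 (t=2), |d|=2 (t=3), |d|=5 (t=2), |d|=6 (t=3), |d|=8 (t=2); sum(t^3 - t) = 66.
        Var[W] = n(n+1)(2n+1)/24 - sum(t^3-t)/48 = 3900/24 - 66/48 = 161.125.
        z = (W - E[W]) / sqrt(Var[W]) = (31.5 - 39) / 12.6935 = -0.5909.
        Two-sided p = 2*Phi(z) = 0.554619.
Step 6: alpha = 0.1. fail to reject H0.

W+ = 31.5, W- = 46.5, W = min = 31.5, p = 0.554619, fail to reject H0.


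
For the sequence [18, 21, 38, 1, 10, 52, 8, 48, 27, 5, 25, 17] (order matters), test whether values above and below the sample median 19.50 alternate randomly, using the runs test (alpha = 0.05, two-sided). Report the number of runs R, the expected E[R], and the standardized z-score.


Step 1: Compute median = 19.50; label A = above, B = below.
Labels in order: BAABBABAABAB  (n_A = 6, n_B = 6)
Step 2: Count runs R = 9.
Step 3: Under H0 (random ordering), E[R] = 2*n_A*n_B/(n_A+n_B) + 1 = 2*6*6/12 + 1 = 7.0000.
        Var[R] = 2*n_A*n_B*(2*n_A*n_B - n_A - n_B) / ((n_A+n_B)^2 * (n_A+n_B-1)) = 4320/1584 = 2.7273.
        SD[R] = 1.6514.
Step 4: Continuity-corrected z = (R - 0.5 - E[R]) / SD[R] = (9 - 0.5 - 7.0000) / 1.6514 = 0.9083.
Step 5: Two-sided p-value via normal approximation = 2*(1 - Phi(|z|)) = 0.363722.
Step 6: alpha = 0.05. fail to reject H0.

R = 9, z = 0.9083, p = 0.363722, fail to reject H0.


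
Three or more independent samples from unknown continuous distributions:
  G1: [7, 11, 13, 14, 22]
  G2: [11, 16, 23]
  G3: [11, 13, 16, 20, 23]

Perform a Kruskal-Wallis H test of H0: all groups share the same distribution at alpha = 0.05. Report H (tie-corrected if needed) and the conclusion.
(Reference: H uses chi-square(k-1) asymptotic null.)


Step 1: Combine all N = 13 observations and assign midranks.
sorted (value, group, rank): (7,G1,1), (11,G1,3), (11,G2,3), (11,G3,3), (13,G1,5.5), (13,G3,5.5), (14,G1,7), (16,G2,8.5), (16,G3,8.5), (20,G3,10), (22,G1,11), (23,G2,12.5), (23,G3,12.5)
Step 2: Sum ranks within each group.
R_1 = 27.5 (n_1 = 5)
R_2 = 24 (n_2 = 3)
R_3 = 39.5 (n_3 = 5)
Step 3: H = 12/(N(N+1)) * sum(R_i^2/n_i) - 3(N+1)
     = 12/(13*14) * (27.5^2/5 + 24^2/3 + 39.5^2/5) - 3*14
     = 0.065934 * 655.3 - 42
     = 1.206593.
Step 4: Ties present; correction factor C = 1 - 42/(13^3 - 13) = 0.980769. Corrected H = 1.206593 / 0.980769 = 1.230252.
Step 5: Under H0, H ~ chi^2(2); p-value = 0.540573.
Step 6: alpha = 0.05. fail to reject H0.

H = 1.2303, df = 2, p = 0.540573, fail to reject H0.


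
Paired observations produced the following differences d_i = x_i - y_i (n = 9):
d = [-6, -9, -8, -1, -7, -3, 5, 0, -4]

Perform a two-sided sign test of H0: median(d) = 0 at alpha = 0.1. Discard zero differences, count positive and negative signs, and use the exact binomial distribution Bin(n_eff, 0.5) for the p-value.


Step 1: Discard zero differences. Original n = 9; n_eff = number of nonzero differences = 8.
Nonzero differences (with sign): -6, -9, -8, -1, -7, -3, +5, -4
Step 2: Count signs: positive = 1, negative = 7.
Step 3: Under H0: P(positive) = 0.5, so the number of positives S ~ Bin(8, 0.5).
Step 4: Two-sided exact p-value = sum of Bin(8,0.5) probabilities at or below the observed probability = 0.070312.
Step 5: alpha = 0.1. reject H0.

n_eff = 8, pos = 1, neg = 7, p = 0.070312, reject H0.


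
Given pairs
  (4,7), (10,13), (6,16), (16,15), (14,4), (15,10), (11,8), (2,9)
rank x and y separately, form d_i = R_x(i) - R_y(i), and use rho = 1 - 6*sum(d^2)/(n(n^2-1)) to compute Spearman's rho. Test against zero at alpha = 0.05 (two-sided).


Step 1: Rank x and y separately (midranks; no ties here).
rank(x): 4->2, 10->4, 6->3, 16->8, 14->6, 15->7, 11->5, 2->1
rank(y): 7->2, 13->6, 16->8, 15->7, 4->1, 10->5, 8->3, 9->4
Step 2: d_i = R_x(i) - R_y(i); compute d_i^2.
  (2-2)^2=0, (4-6)^2=4, (3-8)^2=25, (8-7)^2=1, (6-1)^2=25, (7-5)^2=4, (5-3)^2=4, (1-4)^2=9
sum(d^2) = 72.
Step 3: rho = 1 - 6*72 / (8*(8^2 - 1)) = 1 - 432/504 = 0.142857.
Step 4: Under H0, t = rho * sqrt((n-2)/(1-rho^2)) = 0.3536 ~ t(6).
Step 5: Two-sided p-value from the t-distribution with 6 df = 0.735765.
Step 6: alpha = 0.05. fail to reject H0.

rho = 0.1429, p = 0.735765, fail to reject H0 at alpha = 0.05.


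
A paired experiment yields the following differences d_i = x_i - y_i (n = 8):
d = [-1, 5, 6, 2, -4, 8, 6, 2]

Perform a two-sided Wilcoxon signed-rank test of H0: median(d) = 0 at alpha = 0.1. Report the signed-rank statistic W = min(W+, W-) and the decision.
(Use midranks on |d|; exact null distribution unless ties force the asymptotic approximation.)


Step 1: Drop any zero differences (none here) and take |d_i|.
|d| = [1, 5, 6, 2, 4, 8, 6, 2]
Step 2: Midrank |d_i| (ties get averaged ranks).
ranks: |1|->1, |5|->5, |6|->6.5, |2|->2.5, |4|->4, |8|->8, |6|->6.5, |2|->2.5
Step 3: Attach original signs; sum ranks with positive sign and with negative sign.
W+ = 5 + 6.5 + 2.5 + 8 + 6.5 + 2.5 = 31
W- = 1 + 4 = 5
(Check: W+ + W- = 36 should equal n(n+1)/2 = 36.)
Step 4: Test statistic W = min(W+, W-) = 5.
Step 5: Ties in |d|, so use the tie-corrected normal approximation.
        E[W] = n(n+1)/4 = 8*9/4 = 18.
        Tie groups: |d|=2 (t=2), |d|=6 (t=2); sum(t^3 - t) = 12.
        Var[W] = n(n+1)(2n+1)/24 - sum(t^3-t)/48 = 1224/24 - 12/48 = 50.75.
        z = (W - E[W]) / sqrt(Var[W]) = (5 - 18) / 7.1239 = -1.8248.
        Two-sided p = 2*Phi(z) = 0.068025.
Step 6: alpha = 0.1. reject H0.

W+ = 31, W- = 5, W = min = 5, p = 0.068025, reject H0.


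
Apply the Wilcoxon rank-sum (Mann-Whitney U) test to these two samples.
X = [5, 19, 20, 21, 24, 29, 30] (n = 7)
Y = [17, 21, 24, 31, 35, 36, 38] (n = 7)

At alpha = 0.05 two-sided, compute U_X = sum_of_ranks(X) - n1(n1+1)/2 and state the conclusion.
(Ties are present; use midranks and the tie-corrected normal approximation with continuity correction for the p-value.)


Step 1: Combine and sort all 14 observations; assign midranks.
sorted (value, group): (5,X), (17,Y), (19,X), (20,X), (21,X), (21,Y), (24,X), (24,Y), (29,X), (30,X), (31,Y), (35,Y), (36,Y), (38,Y)
ranks: 5->1, 17->2, 19->3, 20->4, 21->5.5, 21->5.5, 24->7.5, 24->7.5, 29->9, 30->10, 31->11, 35->12, 36->13, 38->14
Step 2: Rank sum for X: R1 = 1 + 3 + 4 + 5.5 + 7.5 + 9 + 10 = 40.
Step 3: U_X = R1 - n1(n1+1)/2 = 40 - 7*8/2 = 40 - 28 = 12.
       U_Y = n1*n2 - U_X = 49 - 12 = 37.
Step 4: Ties are present, so use the tie-corrected normal approximation (with continuity correction) for the p-value.
Step 5: p-value = 0.124371; compare to alpha = 0.05. fail to reject H0.

U_X = 12, p = 0.124371, fail to reject H0 at alpha = 0.05.


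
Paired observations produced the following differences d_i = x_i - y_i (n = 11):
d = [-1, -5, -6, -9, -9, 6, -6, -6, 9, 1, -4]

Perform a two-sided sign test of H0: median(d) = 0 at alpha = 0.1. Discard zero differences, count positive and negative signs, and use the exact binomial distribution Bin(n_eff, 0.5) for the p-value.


Step 1: Discard zero differences. Original n = 11; n_eff = number of nonzero differences = 11.
Nonzero differences (with sign): -1, -5, -6, -9, -9, +6, -6, -6, +9, +1, -4
Step 2: Count signs: positive = 3, negative = 8.
Step 3: Under H0: P(positive) = 0.5, so the number of positives S ~ Bin(11, 0.5).
Step 4: Two-sided exact p-value = sum of Bin(11,0.5) probabilities at or below the observed probability = 0.226562.
Step 5: alpha = 0.1. fail to reject H0.

n_eff = 11, pos = 3, neg = 8, p = 0.226562, fail to reject H0.


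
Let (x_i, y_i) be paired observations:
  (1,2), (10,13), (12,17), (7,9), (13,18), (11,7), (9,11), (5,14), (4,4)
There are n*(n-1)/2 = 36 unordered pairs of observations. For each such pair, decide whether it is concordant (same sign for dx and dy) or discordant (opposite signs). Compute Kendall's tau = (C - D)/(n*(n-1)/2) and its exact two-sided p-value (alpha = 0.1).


Step 1: Enumerate the 36 unordered pairs (i,j) with i<j and classify each by sign(x_j-x_i) * sign(y_j-y_i).
  (1,2):dx=+9,dy=+11->C; (1,3):dx=+11,dy=+15->C; (1,4):dx=+6,dy=+7->C; (1,5):dx=+12,dy=+16->C
  (1,6):dx=+10,dy=+5->C; (1,7):dx=+8,dy=+9->C; (1,8):dx=+4,dy=+12->C; (1,9):dx=+3,dy=+2->C
  (2,3):dx=+2,dy=+4->C; (2,4):dx=-3,dy=-4->C; (2,5):dx=+3,dy=+5->C; (2,6):dx=+1,dy=-6->D
  (2,7):dx=-1,dy=-2->C; (2,8):dx=-5,dy=+1->D; (2,9):dx=-6,dy=-9->C; (3,4):dx=-5,dy=-8->C
  (3,5):dx=+1,dy=+1->C; (3,6):dx=-1,dy=-10->C; (3,7):dx=-3,dy=-6->C; (3,8):dx=-7,dy=-3->C
  (3,9):dx=-8,dy=-13->C; (4,5):dx=+6,dy=+9->C; (4,6):dx=+4,dy=-2->D; (4,7):dx=+2,dy=+2->C
  (4,8):dx=-2,dy=+5->D; (4,9):dx=-3,dy=-5->C; (5,6):dx=-2,dy=-11->C; (5,7):dx=-4,dy=-7->C
  (5,8):dx=-8,dy=-4->C; (5,9):dx=-9,dy=-14->C; (6,7):dx=-2,dy=+4->D; (6,8):dx=-6,dy=+7->D
  (6,9):dx=-7,dy=-3->C; (7,8):dx=-4,dy=+3->D; (7,9):dx=-5,dy=-7->C; (8,9):dx=-1,dy=-10->C
Step 2: C = 29, D = 7, total pairs = 36.
Step 3: tau = (C - D)/(n(n-1)/2) = (29 - 7)/36 = 0.611111.
Step 4: Exact two-sided p-value (enumerate n! = 362880 permutations of y under H0): p = 0.024741.
Step 5: alpha = 0.1. reject H0.

tau_b = 0.6111 (C=29, D=7), p = 0.024741, reject H0.


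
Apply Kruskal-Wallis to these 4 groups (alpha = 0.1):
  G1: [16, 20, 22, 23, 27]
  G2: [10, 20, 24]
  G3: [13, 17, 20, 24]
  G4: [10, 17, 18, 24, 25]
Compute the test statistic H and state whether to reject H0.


Step 1: Combine all N = 17 observations and assign midranks.
sorted (value, group, rank): (10,G2,1.5), (10,G4,1.5), (13,G3,3), (16,G1,4), (17,G3,5.5), (17,G4,5.5), (18,G4,7), (20,G1,9), (20,G2,9), (20,G3,9), (22,G1,11), (23,G1,12), (24,G2,14), (24,G3,14), (24,G4,14), (25,G4,16), (27,G1,17)
Step 2: Sum ranks within each group.
R_1 = 53 (n_1 = 5)
R_2 = 24.5 (n_2 = 3)
R_3 = 31.5 (n_3 = 4)
R_4 = 44 (n_4 = 5)
Step 3: H = 12/(N(N+1)) * sum(R_i^2/n_i) - 3(N+1)
     = 12/(17*18) * (53^2/5 + 24.5^2/3 + 31.5^2/4 + 44^2/5) - 3*18
     = 0.039216 * 1397.15 - 54
     = 0.790033.
Step 4: Ties present; correction factor C = 1 - 60/(17^3 - 17) = 0.987745. Corrected H = 0.790033 / 0.987745 = 0.799835.
Step 5: Under H0, H ~ chi^2(3); p-value = 0.849507.
Step 6: alpha = 0.1. fail to reject H0.

H = 0.7998, df = 3, p = 0.849507, fail to reject H0.


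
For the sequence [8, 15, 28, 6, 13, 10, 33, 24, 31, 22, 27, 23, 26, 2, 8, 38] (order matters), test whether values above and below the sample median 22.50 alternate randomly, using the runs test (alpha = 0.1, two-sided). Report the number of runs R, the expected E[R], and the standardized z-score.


Step 1: Compute median = 22.50; label A = above, B = below.
Labels in order: BBABBBAAABAAABBA  (n_A = 8, n_B = 8)
Step 2: Count runs R = 8.
Step 3: Under H0 (random ordering), E[R] = 2*n_A*n_B/(n_A+n_B) + 1 = 2*8*8/16 + 1 = 9.0000.
        Var[R] = 2*n_A*n_B*(2*n_A*n_B - n_A - n_B) / ((n_A+n_B)^2 * (n_A+n_B-1)) = 14336/3840 = 3.7333.
        SD[R] = 1.9322.
Step 4: Continuity-corrected z = (R + 0.5 - E[R]) / SD[R] = (8 + 0.5 - 9.0000) / 1.9322 = -0.2588.
Step 5: Two-sided p-value via normal approximation = 2*(1 - Phi(|z|)) = 0.795809.
Step 6: alpha = 0.1. fail to reject H0.

R = 8, z = -0.2588, p = 0.795809, fail to reject H0.


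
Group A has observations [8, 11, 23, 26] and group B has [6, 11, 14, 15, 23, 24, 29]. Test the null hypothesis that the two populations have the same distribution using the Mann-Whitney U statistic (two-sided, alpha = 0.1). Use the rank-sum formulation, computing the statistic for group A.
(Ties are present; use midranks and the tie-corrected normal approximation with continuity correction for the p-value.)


Step 1: Combine and sort all 11 observations; assign midranks.
sorted (value, group): (6,Y), (8,X), (11,X), (11,Y), (14,Y), (15,Y), (23,X), (23,Y), (24,Y), (26,X), (29,Y)
ranks: 6->1, 8->2, 11->3.5, 11->3.5, 14->5, 15->6, 23->7.5, 23->7.5, 24->9, 26->10, 29->11
Step 2: Rank sum for X: R1 = 2 + 3.5 + 7.5 + 10 = 23.
Step 3: U_X = R1 - n1(n1+1)/2 = 23 - 4*5/2 = 23 - 10 = 13.
       U_Y = n1*n2 - U_X = 28 - 13 = 15.
Step 4: Ties are present, so use the tie-corrected normal approximation (with continuity correction) for the p-value.
Step 5: p-value = 0.924376; compare to alpha = 0.1. fail to reject H0.

U_X = 13, p = 0.924376, fail to reject H0 at alpha = 0.1.


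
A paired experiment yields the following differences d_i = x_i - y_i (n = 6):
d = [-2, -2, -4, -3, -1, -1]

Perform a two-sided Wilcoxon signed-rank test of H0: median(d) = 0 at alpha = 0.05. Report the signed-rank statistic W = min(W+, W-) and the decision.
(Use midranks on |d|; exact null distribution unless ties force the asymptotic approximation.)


Step 1: Drop any zero differences (none here) and take |d_i|.
|d| = [2, 2, 4, 3, 1, 1]
Step 2: Midrank |d_i| (ties get averaged ranks).
ranks: |2|->3.5, |2|->3.5, |4|->6, |3|->5, |1|->1.5, |1|->1.5
Step 3: Attach original signs; sum ranks with positive sign and with negative sign.
W+ = 0 = 0
W- = 3.5 + 3.5 + 6 + 5 + 1.5 + 1.5 = 21
(Check: W+ + W- = 21 should equal n(n+1)/2 = 21.)
Step 4: Test statistic W = min(W+, W-) = 0.
Step 5: Ties in |d|, so use the tie-corrected normal approximation.
        E[W] = n(n+1)/4 = 6*7/4 = 10.5.
        Tie groups: |d|=1 (t=2), |d|=2 (t=2); sum(t^3 - t) = 12.
        Var[W] = n(n+1)(2n+1)/24 - sum(t^3-t)/48 = 546/24 - 12/48 = 22.5.
        z = (W - E[W]) / sqrt(Var[W]) = (0 - 10.5) / 4.7434 = -2.2136.
        Two-sided p = 2*Phi(z) = 0.026857.
Step 6: alpha = 0.05. reject H0.

W+ = 0, W- = 21, W = min = 0, p = 0.026857, reject H0.


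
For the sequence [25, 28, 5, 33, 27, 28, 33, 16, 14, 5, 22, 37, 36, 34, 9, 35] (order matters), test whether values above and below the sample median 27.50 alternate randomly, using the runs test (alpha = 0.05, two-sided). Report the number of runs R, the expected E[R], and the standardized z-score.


Step 1: Compute median = 27.50; label A = above, B = below.
Labels in order: BABABAABBBBAAABA  (n_A = 8, n_B = 8)
Step 2: Count runs R = 10.
Step 3: Under H0 (random ordering), E[R] = 2*n_A*n_B/(n_A+n_B) + 1 = 2*8*8/16 + 1 = 9.0000.
        Var[R] = 2*n_A*n_B*(2*n_A*n_B - n_A - n_B) / ((n_A+n_B)^2 * (n_A+n_B-1)) = 14336/3840 = 3.7333.
        SD[R] = 1.9322.
Step 4: Continuity-corrected z = (R - 0.5 - E[R]) / SD[R] = (10 - 0.5 - 9.0000) / 1.9322 = 0.2588.
Step 5: Two-sided p-value via normal approximation = 2*(1 - Phi(|z|)) = 0.795809.
Step 6: alpha = 0.05. fail to reject H0.

R = 10, z = 0.2588, p = 0.795809, fail to reject H0.
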